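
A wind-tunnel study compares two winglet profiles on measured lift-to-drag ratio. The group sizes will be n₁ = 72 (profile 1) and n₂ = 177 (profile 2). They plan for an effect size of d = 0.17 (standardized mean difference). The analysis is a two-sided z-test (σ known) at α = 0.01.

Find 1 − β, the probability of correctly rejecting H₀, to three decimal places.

Power ≈ 0.087

Noncentrality parameter: λ = d / √(1/n₁ + 1/n₂) = 0.17 / √(1/72 + 1/177) = 1.2162
Critical value for a two-sided test at α = 0.01: z_{α/2} = 2.576.
Power = Φ(λ − 2.576) + Φ(−λ − 2.576) = Φ(-1.360) + Φ(-3.792) = 0.0870 + 0.0001 = 0.0870.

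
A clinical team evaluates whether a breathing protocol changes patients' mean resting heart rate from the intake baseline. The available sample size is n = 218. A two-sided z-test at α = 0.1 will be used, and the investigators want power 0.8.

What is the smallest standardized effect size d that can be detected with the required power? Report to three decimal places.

Required noncentrality: δ = z_{0.05} + z_{0.20} = 1.645 + 0.842 = 2.486.
(The second rejection-region term Φ(−δ − z_{α/2}) is negligible and dropped.)
δ = d·√n ⇒ d = δ/√n = 2.486/√218 = 0.1684.

d ≈ 0.168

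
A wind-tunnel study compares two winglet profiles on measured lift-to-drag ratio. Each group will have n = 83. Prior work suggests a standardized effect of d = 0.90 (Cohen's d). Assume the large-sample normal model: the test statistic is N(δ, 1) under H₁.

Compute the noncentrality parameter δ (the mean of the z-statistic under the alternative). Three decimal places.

The noncentrality parameter scales effect size by the design's sample-size factor: δ = d·√(n/2) = 0.90 × √(83/2) = 5.7978

δ ≈ 5.798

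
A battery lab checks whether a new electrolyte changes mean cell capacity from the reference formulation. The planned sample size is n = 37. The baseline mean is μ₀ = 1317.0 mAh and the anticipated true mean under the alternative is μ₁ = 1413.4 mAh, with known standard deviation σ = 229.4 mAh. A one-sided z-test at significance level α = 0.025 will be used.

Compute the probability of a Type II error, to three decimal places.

β ≈ 0.276

Standardized effect: d = |μ₁ − μ₀| / σ = |1413.4 − 1317.0| / 229.4 = 0.4202
Noncentrality parameter: δ = d·√n = 0.4202 × √37 = 2.5561
Critical value for a one-sided test at α = 0.025: z_α = 1.960.
Power = Φ(δ − 1.960) = Φ(0.596) = 0.7245.
Type II error: β = 1 − power = 1 − 0.7245 = 0.2755.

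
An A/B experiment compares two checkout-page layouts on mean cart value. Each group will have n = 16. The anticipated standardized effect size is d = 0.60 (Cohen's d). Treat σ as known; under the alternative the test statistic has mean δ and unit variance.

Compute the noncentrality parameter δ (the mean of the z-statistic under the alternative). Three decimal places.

δ ≈ 1.697

The noncentrality parameter scales effect size by the design's sample-size factor: δ = d·√(n/2) = 0.60 × √(16/2) = 1.6971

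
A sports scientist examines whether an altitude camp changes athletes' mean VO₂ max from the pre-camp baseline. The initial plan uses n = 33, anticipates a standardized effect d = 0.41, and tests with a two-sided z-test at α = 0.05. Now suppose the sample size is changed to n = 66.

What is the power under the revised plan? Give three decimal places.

Power ≈ 0.915

With n = 66: δ = d·√n = 0.41 × √66 = 3.3309. Critical value z_{0.025} = 1.960.
Revised power = Φ(δ − 1.960) + Φ(−δ − 1.960) = Φ(1.371) + Φ(-5.291) = 0.9148 + 0.0000 = 0.9148.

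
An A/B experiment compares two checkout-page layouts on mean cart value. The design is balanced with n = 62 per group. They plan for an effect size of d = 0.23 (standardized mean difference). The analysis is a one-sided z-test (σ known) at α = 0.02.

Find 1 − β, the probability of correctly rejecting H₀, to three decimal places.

Noncentrality parameter: λ = d·√(n/2) = 0.23 × √(62/2) = 1.2806
Critical value for a one-sided test at α = 0.02: z_α = 2.054.
Power = Φ(λ − 2.054) = Φ(-0.773) = 0.2197.

Power ≈ 0.220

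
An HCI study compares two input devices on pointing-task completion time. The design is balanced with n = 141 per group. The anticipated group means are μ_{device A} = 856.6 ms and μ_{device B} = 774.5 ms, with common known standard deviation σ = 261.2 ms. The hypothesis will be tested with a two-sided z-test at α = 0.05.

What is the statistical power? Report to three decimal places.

Standardized effect: d = |μ_{device A} − μ_{device B}| / σ = |856.6 − 774.5| / 261.2 = 0.3143
Noncentrality parameter: λ = d·√(n/2) = 0.3143 × √(141/2) = 2.6392
Two-sided α = 0.05 → critical value z_{0.025} = 1.960.
Power = Φ(λ − 1.960) + Φ(−λ − 1.960) = Φ(0.679) + Φ(-4.599) = 0.7515 + 0.0000 = 0.7515.

Power ≈ 0.751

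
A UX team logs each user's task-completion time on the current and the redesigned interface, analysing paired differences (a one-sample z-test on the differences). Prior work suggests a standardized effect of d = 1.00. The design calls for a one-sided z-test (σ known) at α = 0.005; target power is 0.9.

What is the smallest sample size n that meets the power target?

Set Φ(δ − 2.576) = 0.9; then δ − 2.576 = Φ⁻¹(0.9) = 1.282, giving δ = 3.857.
δ = d·√n ⇒ n = (δ/d)² = (3.857 / 1.00)² = 14.88.
Rounding up, n = 15.

n = 15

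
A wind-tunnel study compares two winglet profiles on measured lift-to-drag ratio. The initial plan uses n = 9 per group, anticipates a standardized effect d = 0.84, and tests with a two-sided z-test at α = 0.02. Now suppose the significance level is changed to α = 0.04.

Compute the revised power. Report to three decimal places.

δ = d·√(n/2) = 0.84 × √(9/2) = 1.7819 (unchanged). New critical value: z_{0.02} = 2.054.
Revised power = Φ(δ − 2.054) + Φ(−δ − 2.054) = Φ(-0.272) + Φ(-3.836) = 0.3929 + 0.0001 = 0.3929.

Power ≈ 0.393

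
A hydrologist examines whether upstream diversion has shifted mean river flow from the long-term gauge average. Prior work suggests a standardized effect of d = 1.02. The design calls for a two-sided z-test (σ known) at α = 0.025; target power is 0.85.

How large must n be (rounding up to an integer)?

For power 0.85 need Φ(δ − z_{0.0125}) = 0.85, so δ = z_{0.0125} + z_{0.15} = 2.241 + 1.036 = 3.278.
(Ignoring the negligible lower-tail rejection probability gives the usual closed-form inversion.)
δ = d·√n ⇒ n = (δ/d)² = (3.278 / 1.02)² = 10.33.
Rounding up, n = 11.

n = 11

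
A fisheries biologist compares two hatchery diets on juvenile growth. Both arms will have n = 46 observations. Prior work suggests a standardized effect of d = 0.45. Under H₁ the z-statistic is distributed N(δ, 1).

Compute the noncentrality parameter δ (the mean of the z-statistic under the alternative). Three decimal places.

δ ≈ 2.158

The noncentrality parameter scales effect size by the design's sample-size factor: δ = d·√(n/2) = 0.45 × √(46/2) = 2.1581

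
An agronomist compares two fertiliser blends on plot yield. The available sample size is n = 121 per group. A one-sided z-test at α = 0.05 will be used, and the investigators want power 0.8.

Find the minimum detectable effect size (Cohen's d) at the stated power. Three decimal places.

d ≈ 0.320

Need Φ(δ − 1.645) = 0.8, so δ = 1.645 + 0.842 = 2.486.
δ = d·√(n/2) ⇒ d = δ/√(n/2) = 2.486/√(121/2) = 0.3197.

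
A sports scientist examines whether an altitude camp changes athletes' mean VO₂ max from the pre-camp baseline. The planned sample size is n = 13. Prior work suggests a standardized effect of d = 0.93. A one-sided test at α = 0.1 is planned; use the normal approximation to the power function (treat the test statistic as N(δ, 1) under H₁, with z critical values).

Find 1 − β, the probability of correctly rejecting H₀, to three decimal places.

Noncentrality parameter: δ = d·√n = 0.93 × √13 = 3.3532
Critical value for a one-sided test at α = 0.1: z_α = 1.282.
Power = Φ(δ − 1.282) = Φ(2.072) = 0.9808.

Power ≈ 0.981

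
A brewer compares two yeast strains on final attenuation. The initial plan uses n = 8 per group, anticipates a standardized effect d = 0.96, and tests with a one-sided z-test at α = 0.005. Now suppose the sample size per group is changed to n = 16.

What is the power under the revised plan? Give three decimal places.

With n = 16 per group: δ = d·√(n/2) = 0.96 × √(16/2) = 2.7153. Critical value z_{0.005} = 2.576.
Revised power = P(Z > 2.576 − δ) = Φ(0.139) = 0.5555.

Power ≈ 0.555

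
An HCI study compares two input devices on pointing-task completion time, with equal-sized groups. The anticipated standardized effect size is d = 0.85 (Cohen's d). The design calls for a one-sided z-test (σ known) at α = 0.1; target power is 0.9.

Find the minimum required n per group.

Set Φ(δ − 1.282) = 0.9; then δ − 1.282 = Φ⁻¹(0.9) = 1.282, giving δ = 2.563.
δ = d·√(n/2) ⇒ n = 2(δ/d)² = 2 × (2.563 / 0.85)² = 18.19.
Round up to the next whole unit.

n = 19 per group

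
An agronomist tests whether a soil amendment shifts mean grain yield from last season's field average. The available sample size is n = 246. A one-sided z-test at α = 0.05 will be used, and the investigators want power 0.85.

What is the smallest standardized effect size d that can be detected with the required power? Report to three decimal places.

d ≈ 0.171

Required noncentrality: δ = z_{0.05} + z_{0.15} = 1.645 + 1.036 = 2.681.
δ = d·√n ⇒ d = δ/√n = 2.681/√246 = 0.1710.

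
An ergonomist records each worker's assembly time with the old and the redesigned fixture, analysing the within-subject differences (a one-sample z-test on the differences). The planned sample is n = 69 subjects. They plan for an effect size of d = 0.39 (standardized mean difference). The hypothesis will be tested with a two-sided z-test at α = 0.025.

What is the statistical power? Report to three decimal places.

Noncentrality parameter: δ = d·√n = 0.39 × √69 = 3.2396
Critical value for a two-sided test at α = 0.025: z_{α/2} = 2.241.
Power = Φ(δ − 2.241) + Φ(−δ − 2.241) = Φ(0.998) + Φ(-5.481) = 0.8409 + 0.0000 = 0.8409.

Power ≈ 0.841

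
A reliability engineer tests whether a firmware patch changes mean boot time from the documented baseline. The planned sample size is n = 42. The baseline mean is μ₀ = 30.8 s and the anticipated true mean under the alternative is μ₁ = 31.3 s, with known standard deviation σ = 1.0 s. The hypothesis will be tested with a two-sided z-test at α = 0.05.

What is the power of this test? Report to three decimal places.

Power ≈ 0.900

Standardized effect: d = |μ₁ − μ₀| / σ = |31.3 − 30.8| / 1.0 = 0.5000
Noncentrality parameter: δ = d·√n = 0.5000 × √42 = 3.2404
Two-sided α = 0.05 → critical value z_{0.025} = 1.960.
Power = Φ(δ − 1.960) + Φ(−δ − 1.960) = Φ(1.280) + Φ(-5.200) = 0.8998 + 0.0000 = 0.8998.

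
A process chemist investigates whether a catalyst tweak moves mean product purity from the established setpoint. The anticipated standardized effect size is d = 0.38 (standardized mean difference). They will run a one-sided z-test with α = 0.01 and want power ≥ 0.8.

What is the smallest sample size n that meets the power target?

Set Φ(δ − 2.326) = 0.8; then δ − 2.326 = Φ⁻¹(0.8) = 0.842, giving δ = 3.168.
δ = d·√n ⇒ n = (δ/d)² = (3.168 / 0.38)² = 69.50.
Round up to the next whole unit.

n = 70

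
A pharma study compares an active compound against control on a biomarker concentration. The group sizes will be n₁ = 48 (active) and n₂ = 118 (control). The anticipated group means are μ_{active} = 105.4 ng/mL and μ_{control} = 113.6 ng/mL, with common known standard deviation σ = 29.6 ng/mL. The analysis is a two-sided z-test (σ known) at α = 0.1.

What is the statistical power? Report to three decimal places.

Standardized effect: d = |μ_{active} − μ_{control}| / σ = |105.4 − 113.6| / 29.6 = 0.2770
Noncentrality parameter: δ = d / √(1/n₁ + 1/n₂) = 0.2770 / √(1/48 + 1/118) = 1.6182
Critical value for a two-sided test at α = 0.1: z_{α/2} = 1.645.
Power = Φ(δ − 1.645) + Φ(−δ − 1.645) = Φ(-0.027) + Φ(-3.263) = 0.4894 + 0.0006 = 0.4899.

Power ≈ 0.490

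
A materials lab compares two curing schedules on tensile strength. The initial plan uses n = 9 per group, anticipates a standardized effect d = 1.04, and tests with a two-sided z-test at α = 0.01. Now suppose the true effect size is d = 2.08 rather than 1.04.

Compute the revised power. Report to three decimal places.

Power ≈ 0.967

With d = 2.08: δ = d·√(n/2) = 2.08 × √(9/2) = 4.4123. Critical value z_{0.005} = 2.576.
Revised power = Φ(δ − 2.576) + Φ(−δ − 2.576) = Φ(1.837) + Φ(-6.988) = 0.9669 + 0.0000 = 0.9669.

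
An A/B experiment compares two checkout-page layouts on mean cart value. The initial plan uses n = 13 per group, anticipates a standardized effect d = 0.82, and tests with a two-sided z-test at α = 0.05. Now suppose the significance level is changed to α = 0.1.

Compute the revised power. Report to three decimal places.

Power ≈ 0.672

δ = d·√(n/2) = 0.82 × √(13/2) = 2.0906 (unchanged). New critical value: z_{0.05} = 1.645.
Revised power = Φ(δ − 1.645) + Φ(−δ − 1.645) = Φ(0.446) + Φ(-3.735) = 0.6721 + 0.0001 = 0.6722.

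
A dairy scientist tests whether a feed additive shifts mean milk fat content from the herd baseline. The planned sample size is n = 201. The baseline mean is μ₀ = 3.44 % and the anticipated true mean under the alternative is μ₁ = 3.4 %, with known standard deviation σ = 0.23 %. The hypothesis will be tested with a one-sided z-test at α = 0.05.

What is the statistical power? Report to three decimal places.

Standardized effect: d = |μ₁ − μ₀| / σ = |3.4 − 3.44| / 0.23 = 0.1739
Noncentrality parameter: δ = d·√n = 0.1739 × √201 = 2.4656
One-sided α = 0.05 → critical value z_{0.05} = 1.645.
Power = P(Z > 1.645 − δ) = Φ(0.821) = 0.7941.

Power ≈ 0.794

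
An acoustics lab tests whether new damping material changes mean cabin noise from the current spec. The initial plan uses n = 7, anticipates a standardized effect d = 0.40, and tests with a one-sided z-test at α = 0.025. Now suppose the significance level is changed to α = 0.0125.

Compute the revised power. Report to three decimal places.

δ = d·√n = 0.40 × √7 = 1.0583 (unchanged). New critical value: z_{0.0125} = 2.241.
Revised power = P(Z > 2.241 − δ) = Φ(-1.183) = 0.1184.

Power ≈ 0.118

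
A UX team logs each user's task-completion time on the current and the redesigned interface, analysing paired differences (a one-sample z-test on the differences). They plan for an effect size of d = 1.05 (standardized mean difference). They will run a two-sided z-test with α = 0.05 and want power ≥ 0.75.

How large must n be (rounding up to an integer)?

n = 7

For power 0.75 need Φ(δ − z_{0.025}) = 0.75, so δ = z_{0.025} + z_{0.25} = 1.960 + 0.674 = 2.634.
(Ignoring the negligible lower-tail rejection probability gives the usual closed-form inversion.)
δ = d·√n ⇒ n = (δ/d)² = (2.634 / 1.05)² = 6.30.
Rounding up, n = 7.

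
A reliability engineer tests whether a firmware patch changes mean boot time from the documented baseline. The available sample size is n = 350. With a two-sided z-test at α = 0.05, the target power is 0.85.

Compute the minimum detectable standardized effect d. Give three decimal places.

d ≈ 0.160

Need Φ(δ − 1.960) = 0.85, so δ = 1.960 + 1.036 = 2.996.
(The second rejection-region term Φ(−δ − z_{α/2}) is negligible and dropped.)
δ = d·√n ⇒ d = δ/√n = 2.996/√350 = 0.1602.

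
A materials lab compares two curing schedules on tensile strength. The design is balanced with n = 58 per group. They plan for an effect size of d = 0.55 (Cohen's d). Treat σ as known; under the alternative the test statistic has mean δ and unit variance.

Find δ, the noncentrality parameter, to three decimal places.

δ ≈ 2.962

The noncentrality parameter scales effect size by the design's sample-size factor: δ = d·√(n/2) = 0.55 × √(58/2) = 2.9618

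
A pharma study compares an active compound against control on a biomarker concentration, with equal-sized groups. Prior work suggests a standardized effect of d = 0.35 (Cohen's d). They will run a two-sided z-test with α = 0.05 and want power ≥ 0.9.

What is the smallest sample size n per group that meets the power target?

n = 172 per group

Set Φ(δ − 1.960) = 0.9; then δ − 1.960 = Φ⁻¹(0.9) = 1.282, giving δ = 3.242.
(Ignoring the negligible lower-tail rejection probability gives the usual closed-form inversion.)
δ = d·√(n/2) ⇒ n = 2(δ/d)² = 2 × (3.242 / 0.35)² = 171.55.
Round up to the next whole unit.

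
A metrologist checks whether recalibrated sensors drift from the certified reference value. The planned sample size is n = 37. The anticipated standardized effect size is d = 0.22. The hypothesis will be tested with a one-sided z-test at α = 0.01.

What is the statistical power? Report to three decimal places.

Noncentrality parameter: δ = d·√n = 0.22 × √37 = 1.3382
Critical value for a one-sided test at α = 0.01: z_α = 2.326.
Power = P(Z > 2.326 − δ) = Φ(-0.988) = 0.1615.

Power ≈ 0.162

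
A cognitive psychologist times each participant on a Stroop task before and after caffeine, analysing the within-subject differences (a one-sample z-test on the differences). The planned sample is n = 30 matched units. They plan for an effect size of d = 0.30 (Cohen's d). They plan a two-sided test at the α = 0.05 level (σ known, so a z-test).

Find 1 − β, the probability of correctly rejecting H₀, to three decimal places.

Power ≈ 0.376

Noncentrality parameter: λ = d·√n = 0.30 × √30 = 1.6432
Critical value for a two-sided test at α = 0.05: z_{α/2} = 1.960.
Power = Φ(λ − 1.960) + Φ(−λ − 1.960) = Φ(-0.317) + Φ(-3.603) = 0.3757 + 0.0002 = 0.3759.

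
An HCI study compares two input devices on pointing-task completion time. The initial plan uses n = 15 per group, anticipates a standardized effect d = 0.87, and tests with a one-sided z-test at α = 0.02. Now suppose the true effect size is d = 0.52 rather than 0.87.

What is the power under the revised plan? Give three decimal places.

With d = 0.52: δ = d·√(n/2) = 0.52 × √(15/2) = 1.4241. Critical value z_{0.02} = 2.054.
Revised power = P(Z > 2.054 − δ) = Φ(-0.630) = 0.2645.

Power ≈ 0.264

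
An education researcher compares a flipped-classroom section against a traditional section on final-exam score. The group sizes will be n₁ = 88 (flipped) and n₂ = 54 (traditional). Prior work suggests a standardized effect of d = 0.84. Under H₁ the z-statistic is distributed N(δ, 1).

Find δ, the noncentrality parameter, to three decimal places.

δ ≈ 4.859

δ = d / √(1/n₁ + 1/n₂) = 0.84 / √(1/88 + 1/54) = 4.8593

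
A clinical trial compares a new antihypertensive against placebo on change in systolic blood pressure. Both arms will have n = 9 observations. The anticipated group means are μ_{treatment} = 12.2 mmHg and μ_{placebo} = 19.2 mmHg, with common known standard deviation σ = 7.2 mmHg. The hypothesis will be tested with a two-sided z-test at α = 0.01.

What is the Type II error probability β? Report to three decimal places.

β ≈ 0.696

Standardized effect: d = |μ_{treatment} − μ_{placebo}| / σ = |12.2 − 19.2| / 7.2 = 0.9722
Noncentrality parameter: δ = d·√(n/2) = 0.9722 × √(9/2) = 2.0624
Critical value for a two-sided test at α = 0.01: z_{α/2} = 2.576.
Power = Φ(δ − 2.576) + Φ(−δ − 2.576) = Φ(-0.513) + Φ(-4.638) = 0.3038 + 0.0000 = 0.3038.
Type II error: β = 1 − power = 1 − 0.3038 = 0.6962.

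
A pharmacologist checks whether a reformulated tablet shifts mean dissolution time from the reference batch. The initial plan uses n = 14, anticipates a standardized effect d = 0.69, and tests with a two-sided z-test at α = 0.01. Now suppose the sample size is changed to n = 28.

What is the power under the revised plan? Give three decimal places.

Power ≈ 0.859

With n = 28: δ = d·√n = 0.69 × √28 = 3.6511. Critical value z_{0.005} = 2.576.
Revised power = Φ(δ − 2.576) + Φ(−δ − 2.576) = Φ(1.075) + Φ(-6.227) = 0.8589 + 0.0000 = 0.8589.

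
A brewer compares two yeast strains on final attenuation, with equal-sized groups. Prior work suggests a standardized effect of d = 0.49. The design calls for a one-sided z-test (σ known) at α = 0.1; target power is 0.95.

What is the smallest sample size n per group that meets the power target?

n = 72 per group

For power 0.95 need Φ(δ − z_{0.1}) = 0.95, so δ = z_{0.1} + z_{0.05} = 1.282 + 1.645 = 2.926.
δ = d·√(n/2) ⇒ n = 2(δ/d)² = 2 × (2.926 / 0.49)² = 71.34.
Rounding up, n = 72 per group.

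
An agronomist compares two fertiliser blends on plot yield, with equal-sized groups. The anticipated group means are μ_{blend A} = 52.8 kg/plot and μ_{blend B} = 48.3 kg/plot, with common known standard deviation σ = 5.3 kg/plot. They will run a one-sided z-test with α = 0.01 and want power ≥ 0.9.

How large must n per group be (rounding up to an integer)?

Standardized effect: d = |μ_{blend A} − μ_{blend B}| / σ = |52.8 − 48.3| / 5.3 = 0.8491
Set Φ(δ − 2.326) = 0.9; then δ − 2.326 = Φ⁻¹(0.9) = 1.282, giving δ = 3.608.
δ = d·√(n/2) ⇒ n = 2(δ/d)² = 2 × (3.608 / 0.8491)² = 36.11.
Round up to the next whole unit.

n = 37 per group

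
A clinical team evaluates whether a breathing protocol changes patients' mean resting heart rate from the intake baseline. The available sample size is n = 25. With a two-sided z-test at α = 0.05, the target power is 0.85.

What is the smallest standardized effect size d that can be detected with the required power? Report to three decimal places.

d ≈ 0.599

Required noncentrality: δ = z_{0.025} + z_{0.15} = 1.960 + 1.036 = 2.996.
(Lower-tail contribution to power is negligible for δ > 0.)
δ = d·√n ⇒ d = δ/√n = 2.996/√25 = 0.5993.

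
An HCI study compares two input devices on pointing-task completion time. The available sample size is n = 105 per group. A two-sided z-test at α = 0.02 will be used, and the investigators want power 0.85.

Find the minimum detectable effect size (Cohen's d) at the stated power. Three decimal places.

d ≈ 0.464

Required noncentrality: δ = z_{0.01} + z_{0.15} = 2.326 + 1.036 = 3.363.
(The second rejection-region term Φ(−δ − z_{α/2}) is negligible and dropped.)
δ = d·√(n/2) ⇒ d = δ/√(n/2) = 3.363/√(105/2) = 0.4641.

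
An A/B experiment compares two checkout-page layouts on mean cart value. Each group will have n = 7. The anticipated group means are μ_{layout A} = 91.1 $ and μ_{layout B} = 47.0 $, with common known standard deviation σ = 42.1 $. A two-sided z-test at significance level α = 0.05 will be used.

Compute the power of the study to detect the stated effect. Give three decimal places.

Power ≈ 0.500

Standardized effect: d = |μ_{layout A} − μ_{layout B}| / σ = |91.1 − 47.0| / 42.1 = 1.0475
Noncentrality parameter: δ = d·√(n/2) = 1.0475 × √(7/2) = 1.9597
Two-sided α = 0.05 → critical value z_{0.025} = 1.960.
Power = Φ(δ − 1.960) + Φ(−δ − 1.960) = Φ(0.000) + Φ(-3.920) = 0.4999 + 0.0000 = 0.4999.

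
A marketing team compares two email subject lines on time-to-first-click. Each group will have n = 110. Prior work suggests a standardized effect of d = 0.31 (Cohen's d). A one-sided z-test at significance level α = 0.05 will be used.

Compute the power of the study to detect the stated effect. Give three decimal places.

Noncentrality parameter: δ = d·√(n/2) = 0.31 × √(110/2) = 2.2990
One-sided α = 0.05 → critical value z_{0.05} = 1.645.
Power = Φ(δ − 1.645) = Φ(0.654) = 0.7435.

Power ≈ 0.743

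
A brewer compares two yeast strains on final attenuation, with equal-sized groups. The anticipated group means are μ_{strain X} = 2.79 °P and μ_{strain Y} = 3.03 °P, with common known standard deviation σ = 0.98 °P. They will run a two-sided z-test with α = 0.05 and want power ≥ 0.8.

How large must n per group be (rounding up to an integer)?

n = 262 per group

Standardized effect: d = |μ_{strain X} − μ_{strain Y}| / σ = |2.79 − 3.03| / 0.98 = 0.2449
For power 0.8 need Φ(δ − z_{0.025}) = 0.8, so δ = z_{0.025} + z_{0.20} = 1.960 + 0.842 = 2.802.
(Ignoring the negligible lower-tail rejection probability gives the usual closed-form inversion.)
δ = d·√(n/2) ⇒ n = 2(δ/d)² = 2 × (2.802 / 0.2449)² = 261.74.
Rounding up, n = 262 per group.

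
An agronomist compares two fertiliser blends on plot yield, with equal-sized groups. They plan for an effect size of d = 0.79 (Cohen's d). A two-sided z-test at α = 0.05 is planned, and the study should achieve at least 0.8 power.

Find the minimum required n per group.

Set Φ(δ − 1.960) = 0.8; then δ − 1.960 = Φ⁻¹(0.8) = 0.842, giving δ = 2.802.
(The Φ(−δ − z_{α/2}) term is vanishingly small for δ > 0 and is dropped in the standard sample-size formula.)
δ = d·√(n/2) ⇒ n = 2(δ/d)² = 2 × (2.802 / 0.79)² = 25.15.
Rounding up, n = 26 per group.

n = 26 per group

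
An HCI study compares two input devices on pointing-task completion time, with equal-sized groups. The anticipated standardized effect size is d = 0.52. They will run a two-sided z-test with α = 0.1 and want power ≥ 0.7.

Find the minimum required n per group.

n = 35 per group

Set Φ(δ − 1.645) = 0.7; then δ − 1.645 = Φ⁻¹(0.7) = 0.524, giving δ = 2.169.
(The Φ(−δ − z_{α/2}) term is vanishingly small for δ > 0 and is dropped in the standard sample-size formula.)
δ = d·√(n/2) ⇒ n = 2(δ/d)² = 2 × (2.169 / 0.52)² = 34.81.
Rounding up, n = 35 per group.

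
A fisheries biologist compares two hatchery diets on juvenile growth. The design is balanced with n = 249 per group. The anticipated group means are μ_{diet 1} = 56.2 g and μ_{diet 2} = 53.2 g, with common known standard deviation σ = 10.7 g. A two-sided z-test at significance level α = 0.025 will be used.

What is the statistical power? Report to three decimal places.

Standardized effect: d = |μ_{diet 1} − μ_{diet 2}| / σ = |56.2 − 53.2| / 10.7 = 0.2804
Noncentrality parameter: δ = d·√(n/2) = 0.2804 × √(249/2) = 3.1284
Critical value for a two-sided test at α = 0.025: z_{α/2} = 2.241.
Power = Φ(δ − 2.241) + Φ(−δ − 2.241) = Φ(0.887) + Φ(-5.370) = 0.8125 + 0.0000 = 0.8125.

Power ≈ 0.812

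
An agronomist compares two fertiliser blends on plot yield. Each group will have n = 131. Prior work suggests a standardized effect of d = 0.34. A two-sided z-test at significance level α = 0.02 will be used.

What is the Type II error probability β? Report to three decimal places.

Noncentrality parameter: δ = d·√(n/2) = 0.34 × √(131/2) = 2.7517
Critical value for a two-sided test at α = 0.02: z_{α/2} = 2.326.
Power = Φ(δ − 2.326) + Φ(−δ − 2.326) = Φ(0.425) + Φ(-5.078) = 0.6647 + 0.0000 = 0.6647.
Type II error: β = 1 − power = 1 − 0.6647 = 0.3353.

β ≈ 0.335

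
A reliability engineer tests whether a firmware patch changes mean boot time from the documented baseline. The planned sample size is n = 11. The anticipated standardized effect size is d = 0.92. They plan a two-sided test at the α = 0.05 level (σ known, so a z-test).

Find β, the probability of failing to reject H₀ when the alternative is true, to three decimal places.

β ≈ 0.138

Noncentrality parameter: δ = d·√n = 0.92 × √11 = 3.0513
Critical value for a two-sided test at α = 0.05: z_{α/2} = 1.960.
Power = Φ(δ − 1.960) + Φ(−δ − 1.960) = Φ(1.091) + Φ(-5.011) = 0.8624 + 0.0000 = 0.8624.
Type II error: β = 1 − power = 1 − 0.8624 = 0.1376.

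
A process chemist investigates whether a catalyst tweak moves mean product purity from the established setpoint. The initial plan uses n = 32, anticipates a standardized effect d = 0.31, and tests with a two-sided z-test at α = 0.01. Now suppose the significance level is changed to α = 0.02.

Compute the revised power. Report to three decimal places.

δ = d·√n = 0.31 × √32 = 1.7536 (unchanged). New critical value: z_{0.01} = 2.326.
Revised power = Φ(δ − 2.326) + Φ(−δ − 2.326) = Φ(-0.573) + Φ(-4.080) = 0.2834 + 0.0000 = 0.2834.

Power ≈ 0.283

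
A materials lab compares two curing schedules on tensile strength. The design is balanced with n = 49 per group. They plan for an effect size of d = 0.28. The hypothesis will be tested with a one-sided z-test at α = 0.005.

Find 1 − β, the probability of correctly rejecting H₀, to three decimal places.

Power ≈ 0.117

Noncentrality parameter: δ = d·√(n/2) = 0.28 × √(49/2) = 1.3859
One-sided α = 0.005 → critical value z_{0.005} = 2.576.
Power = P(Z > 2.576 − δ) = Φ(-1.190) = 0.1170.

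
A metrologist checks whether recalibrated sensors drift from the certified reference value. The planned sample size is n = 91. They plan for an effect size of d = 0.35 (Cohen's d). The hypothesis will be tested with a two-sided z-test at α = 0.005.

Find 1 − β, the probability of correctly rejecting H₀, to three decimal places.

Power ≈ 0.703

Noncentrality parameter: λ = d·√n = 0.35 × √91 = 3.3388
Critical value for a two-sided test at α = 0.005: z_{α/2} = 2.807.
Power = Φ(λ − 2.807) + Φ(−λ − 2.807) = Φ(0.532) + Φ(-6.146) = 0.7026 + 0.0000 = 0.7026.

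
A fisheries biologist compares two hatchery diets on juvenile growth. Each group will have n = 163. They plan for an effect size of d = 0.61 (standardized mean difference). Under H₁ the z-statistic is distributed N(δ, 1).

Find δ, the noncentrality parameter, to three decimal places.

The noncentrality parameter scales effect size by the design's sample-size factor: δ = d·√(n/2) = 0.61 × √(163/2) = 5.5069

δ ≈ 5.507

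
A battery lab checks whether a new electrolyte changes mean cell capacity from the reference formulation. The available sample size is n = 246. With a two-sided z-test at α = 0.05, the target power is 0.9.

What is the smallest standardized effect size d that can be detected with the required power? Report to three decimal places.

Need Φ(δ − 1.960) = 0.9, so δ = 1.960 + 1.282 = 3.242.
(The second rejection-region term Φ(−δ − z_{α/2}) is negligible and dropped.)
δ = d·√n ⇒ d = δ/√n = 3.242/√246 = 0.2067.

d ≈ 0.207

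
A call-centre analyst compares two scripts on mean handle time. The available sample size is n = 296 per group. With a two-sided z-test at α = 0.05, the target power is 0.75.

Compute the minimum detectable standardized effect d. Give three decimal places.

Need Φ(δ − 1.960) = 0.75, so δ = 1.960 + 0.674 = 2.634.
(Lower-tail contribution to power is negligible for δ > 0.)
δ = d·√(n/2) ⇒ d = δ/√(n/2) = 2.634/√(296/2) = 0.2166.

d ≈ 0.217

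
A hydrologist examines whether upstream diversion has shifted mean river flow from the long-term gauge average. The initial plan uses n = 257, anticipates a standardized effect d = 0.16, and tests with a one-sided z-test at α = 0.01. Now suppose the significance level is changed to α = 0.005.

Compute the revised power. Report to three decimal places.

δ = d·√n = 0.16 × √257 = 2.5650 (unchanged). New critical value: z_{0.005} = 2.576.
Revised power = P(Z > 2.576 − δ) = Φ(-0.011) = 0.4957.

Power ≈ 0.496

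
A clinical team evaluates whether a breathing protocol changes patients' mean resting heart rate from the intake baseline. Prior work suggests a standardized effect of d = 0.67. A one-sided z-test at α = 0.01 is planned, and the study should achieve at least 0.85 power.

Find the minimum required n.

Set Φ(δ − 2.326) = 0.85; then δ − 2.326 = Φ⁻¹(0.85) = 1.036, giving δ = 3.363.
δ = d·√n ⇒ n = (δ/d)² = (3.363 / 0.67)² = 25.19.
Rounding up, n = 26.

n = 26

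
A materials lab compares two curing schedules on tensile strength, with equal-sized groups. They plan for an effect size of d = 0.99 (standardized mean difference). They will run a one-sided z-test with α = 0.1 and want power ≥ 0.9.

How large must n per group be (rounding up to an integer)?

n = 14 per group

For power 0.9 need Φ(δ − z_{0.1}) = 0.9, so δ = z_{0.1} + z_{0.10} = 1.282 + 1.282 = 2.563.
δ = d·√(n/2) ⇒ n = 2(δ/d)² = 2 × (2.563 / 0.99)² = 13.41.
Round up to the next whole unit.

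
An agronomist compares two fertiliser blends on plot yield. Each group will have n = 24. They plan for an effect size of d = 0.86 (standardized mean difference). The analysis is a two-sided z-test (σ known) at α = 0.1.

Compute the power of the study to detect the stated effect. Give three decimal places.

Power ≈ 0.909

Noncentrality parameter: δ = d·√(n/2) = 0.86 × √(24/2) = 2.9791
Two-sided α = 0.1 → critical value z_{0.05} = 1.645.
Power = Φ(δ − 1.645) + Φ(−δ − 1.645) = Φ(1.334) + Φ(-4.624) = 0.9089 + 0.0000 = 0.9089.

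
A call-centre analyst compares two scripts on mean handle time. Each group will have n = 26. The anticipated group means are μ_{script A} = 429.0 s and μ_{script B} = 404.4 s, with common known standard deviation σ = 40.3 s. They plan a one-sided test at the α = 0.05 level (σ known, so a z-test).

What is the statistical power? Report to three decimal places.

Standardized effect: d = |μ_{script A} − μ_{script B}| / σ = |429.0 − 404.4| / 40.3 = 0.6104
Noncentrality parameter: δ = d·√(n/2) = 0.6104 × √(26/2) = 2.2009
One-sided α = 0.05 → critical value z_{0.05} = 1.645.
Power = P(Z > 1.645 − δ) = Φ(0.556) = 0.7109.

Power ≈ 0.711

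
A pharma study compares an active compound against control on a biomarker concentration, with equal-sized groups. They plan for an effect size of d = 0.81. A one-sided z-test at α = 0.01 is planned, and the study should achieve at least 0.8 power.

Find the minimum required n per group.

n = 31 per group

Set Φ(δ − 2.326) = 0.8; then δ − 2.326 = Φ⁻¹(0.8) = 0.842, giving δ = 3.168.
δ = d·√(n/2) ⇒ n = 2(δ/d)² = 2 × (3.168 / 0.81)² = 30.59.
Rounding up, n = 31 per group.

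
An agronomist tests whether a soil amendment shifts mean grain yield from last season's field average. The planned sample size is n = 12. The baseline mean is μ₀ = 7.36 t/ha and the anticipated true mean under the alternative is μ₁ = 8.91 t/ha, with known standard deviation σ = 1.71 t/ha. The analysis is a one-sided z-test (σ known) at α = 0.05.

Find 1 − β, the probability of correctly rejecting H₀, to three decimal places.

Standardized effect: d = |μ₁ − μ₀| / σ = |8.91 − 7.36| / 1.71 = 0.9064
Noncentrality parameter: δ = d·√n = 0.9064 × √12 = 3.1400
Critical value for a one-sided test at α = 0.05: z_α = 1.645.
Power = Φ(δ − 1.645) = Φ(1.495) = 0.9326.

Power ≈ 0.933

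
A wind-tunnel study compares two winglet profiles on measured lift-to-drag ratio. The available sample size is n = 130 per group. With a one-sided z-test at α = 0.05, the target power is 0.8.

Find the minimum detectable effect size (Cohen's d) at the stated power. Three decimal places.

d ≈ 0.308

Need Φ(δ − 1.645) = 0.8, so δ = 1.645 + 0.842 = 2.486.
δ = d·√(n/2) ⇒ d = δ/√(n/2) = 2.486/√(130/2) = 0.3084.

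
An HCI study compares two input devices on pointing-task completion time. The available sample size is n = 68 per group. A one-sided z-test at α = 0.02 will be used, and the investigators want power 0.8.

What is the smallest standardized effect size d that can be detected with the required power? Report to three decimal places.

d ≈ 0.497

Required noncentrality: δ = z_{0.02} + z_{0.20} = 2.054 + 0.842 = 2.895.
δ = d·√(n/2) ⇒ d = δ/√(n/2) = 2.895/√(68/2) = 0.4966.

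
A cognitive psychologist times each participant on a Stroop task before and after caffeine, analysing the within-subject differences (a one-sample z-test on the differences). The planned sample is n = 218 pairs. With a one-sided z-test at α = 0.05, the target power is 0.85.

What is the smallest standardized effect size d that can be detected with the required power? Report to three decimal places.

Required noncentrality: δ = z_{0.05} + z_{0.15} = 1.645 + 1.036 = 2.681.
δ = d·√n ⇒ d = δ/√n = 2.681/√218 = 0.1816.

d ≈ 0.182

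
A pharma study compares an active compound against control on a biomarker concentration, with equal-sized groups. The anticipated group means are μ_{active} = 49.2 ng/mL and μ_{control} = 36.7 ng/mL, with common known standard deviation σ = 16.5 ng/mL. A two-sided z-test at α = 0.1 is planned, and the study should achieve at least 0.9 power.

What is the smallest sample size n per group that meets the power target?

Standardized effect: d = |μ_{active} − μ_{control}| / σ = |49.2 − 36.7| / 16.5 = 0.7576
Set Φ(δ − 1.645) = 0.9; then δ − 1.645 = Φ⁻¹(0.9) = 1.282, giving δ = 2.926.
(Ignoring the negligible lower-tail rejection probability gives the usual closed-form inversion.)
δ = d·√(n/2) ⇒ n = 2(δ/d)² = 2 × (2.926 / 0.7576)² = 29.84.
Round up to the next whole unit.

n = 30 per group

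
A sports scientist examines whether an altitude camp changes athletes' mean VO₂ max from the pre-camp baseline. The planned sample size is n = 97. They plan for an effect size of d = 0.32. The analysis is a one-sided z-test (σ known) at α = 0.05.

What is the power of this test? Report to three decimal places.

Power ≈ 0.934

Noncentrality parameter: δ = d·√n = 0.32 × √97 = 3.1516
Critical value for a one-sided test at α = 0.05: z_α = 1.645.
Power = Φ(δ − 1.645) = Φ(1.507) = 0.9341.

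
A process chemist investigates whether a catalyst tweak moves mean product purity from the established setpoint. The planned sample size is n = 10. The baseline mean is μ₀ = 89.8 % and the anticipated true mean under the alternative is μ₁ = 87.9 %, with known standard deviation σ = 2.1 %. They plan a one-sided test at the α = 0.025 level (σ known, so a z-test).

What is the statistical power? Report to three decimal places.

Standardized effect: d = |μ₁ − μ₀| / σ = |87.9 − 89.8| / 2.1 = 0.9048
Noncentrality parameter: δ = d·√n = 0.9048 × √10 = 2.8611
Critical value for a one-sided test at α = 0.025: z_α = 1.960.
Power = P(Z > 1.960 − δ) = Φ(0.901) = 0.8162.

Power ≈ 0.816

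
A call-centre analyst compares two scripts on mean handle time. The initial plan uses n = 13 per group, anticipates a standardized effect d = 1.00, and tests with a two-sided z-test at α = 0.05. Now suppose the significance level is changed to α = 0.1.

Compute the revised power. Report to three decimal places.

δ = d·√(n/2) = 1.00 × √(13/2) = 2.5495 (unchanged). New critical value: z_{0.05} = 1.645.
Revised power = Φ(δ − 1.645) + Φ(−δ − 1.645) = Φ(0.905) + Φ(-4.194) = 0.8172 + 0.0000 = 0.8172.

Power ≈ 0.817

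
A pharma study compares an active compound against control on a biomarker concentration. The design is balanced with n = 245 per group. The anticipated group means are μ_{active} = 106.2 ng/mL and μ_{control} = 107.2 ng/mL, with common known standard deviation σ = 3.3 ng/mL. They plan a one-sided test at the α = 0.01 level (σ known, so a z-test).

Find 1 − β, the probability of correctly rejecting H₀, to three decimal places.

Power ≈ 0.848

Standardized effect: d = |μ_{active} − μ_{control}| / σ = |106.2 − 107.2| / 3.3 = 0.3030
Noncentrality parameter: δ = d·√(n/2) = 0.3030 × √(245/2) = 3.3539
Critical value for a one-sided test at α = 0.01: z_α = 2.326.
Power = P(Z > 2.326 − δ) = Φ(1.028) = 0.8479.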